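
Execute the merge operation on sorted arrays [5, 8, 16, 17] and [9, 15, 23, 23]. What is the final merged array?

Merging process:

Compare 5 vs 9: take 5 from left. Merged: [5]
Compare 8 vs 9: take 8 from left. Merged: [5, 8]
Compare 16 vs 9: take 9 from right. Merged: [5, 8, 9]
Compare 16 vs 15: take 15 from right. Merged: [5, 8, 9, 15]
Compare 16 vs 23: take 16 from left. Merged: [5, 8, 9, 15, 16]
Compare 17 vs 23: take 17 from left. Merged: [5, 8, 9, 15, 16, 17]
Append remaining from right: [23, 23]. Merged: [5, 8, 9, 15, 16, 17, 23, 23]

Final merged array: [5, 8, 9, 15, 16, 17, 23, 23]
Total comparisons: 6

The merged array is [5, 8, 9, 15, 16, 17, 23, 23], requiring 6 comparisons. The merge step runs in O(n) time where n is the total number of elements.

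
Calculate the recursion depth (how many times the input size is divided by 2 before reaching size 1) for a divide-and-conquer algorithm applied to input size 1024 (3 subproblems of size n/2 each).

For divide and conquer with division factor 2:

Problem sizes at each level:
Level 0: 1024
Level 1: 512
Level 2: 256
Level 3: 128
Level 4: 64
Level 5: 32
Level 6: 16
Level 7: 8
Level 8: 4
Level 9: 2
Level 10: 1

The root is level 0 and the size-1 base case is level 10 (the tree spans levels 0 through 10, i.e. 11 levels counting the root), so the depth is the number of divisions: log_2(1024) = 10

The recursion tree depth is log_2(1024) = 10. At each level, the problem size is divided by 2, so it takes 10 divisions to reduce to a base case of size 1. The algorithm makes 3 recursive calls at each level.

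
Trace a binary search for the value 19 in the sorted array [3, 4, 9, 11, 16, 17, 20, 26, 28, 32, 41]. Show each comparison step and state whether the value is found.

Binary search for 19 in [3, 4, 9, 11, 16, 17, 20, 26, 28, 32, 41]:

lo=0, hi=10, mid=5, arr[mid]=17 -> 17 < 19, search right half
lo=6, hi=10, mid=8, arr[mid]=28 -> 28 > 19, search left half
lo=6, hi=7, mid=6, arr[mid]=20 -> 20 > 19, search left half
lo=6 > hi=5, target 19 not found

Binary search determines that 19 is not in the array after 3 comparisons. The search space was exhausted without finding the target.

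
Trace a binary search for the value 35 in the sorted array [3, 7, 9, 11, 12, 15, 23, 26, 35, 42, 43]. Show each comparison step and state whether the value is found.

Binary search for 35 in [3, 7, 9, 11, 12, 15, 23, 26, 35, 42, 43]:

lo=0, hi=10, mid=5, arr[mid]=15 -> 15 < 35, search right half
lo=6, hi=10, mid=8, arr[mid]=35 -> Found target at index 8!

Binary search finds 35 at index 8 after 2 comparisons. The search repeatedly halves the search space by comparing with the middle element.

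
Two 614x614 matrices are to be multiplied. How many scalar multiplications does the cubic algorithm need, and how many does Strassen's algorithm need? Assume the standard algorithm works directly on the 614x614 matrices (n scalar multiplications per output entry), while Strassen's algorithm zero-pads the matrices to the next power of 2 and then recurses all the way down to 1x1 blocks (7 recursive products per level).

Matrix multiplication for 614x614 matrices:

Strassen's algorithm requires power-of-2 dimensions. Pad 614x614 to 1024x1024 (next power of 2).

Standard algorithm: 614^3 = 231475544 multiplications
Strassen's algorithm: 7^(log2(1024)) = 7^10 = 282475249 multiplications
Difference: 231475544 - 282475249 = -50999705 (Strassen uses MORE here due to padding overhead — for small or just-over-power-of-2 n, padding can outweigh the per-level savings)

Standard: 231475544 multiplications (614^3). Strassen: 282475249 multiplications (7^10, after padding to 1024x1024). Strassen reduces 8 recursive multiplications to 7 at each level.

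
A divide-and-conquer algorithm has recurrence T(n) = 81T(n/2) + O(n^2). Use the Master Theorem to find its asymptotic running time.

Master Theorem for T(n) = 81T(n/2) + O(n^2):

a = 81, b = 2, c = 2
log_b(a) = log_2(81) = 6.3399

Case 1: c = 2 < log_2(81) = 6.3399
T(n) = O(n^(log_2 81))

For T(n) = 81T(n/2) + O(n^2): log_2(81) = 6.3399. This is Case 1 of the Master Theorem (c < log_b(a), work dominated by leaves), giving O(n^(log_2 81)).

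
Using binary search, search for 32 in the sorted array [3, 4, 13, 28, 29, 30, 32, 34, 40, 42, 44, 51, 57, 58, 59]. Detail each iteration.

Binary search for 32 in [3, 4, 13, 28, 29, 30, 32, 34, 40, 42, 44, 51, 57, 58, 59]:

lo=0, hi=14, mid=7, arr[mid]=34 -> 34 > 32, search left half
lo=0, hi=6, mid=3, arr[mid]=28 -> 28 < 32, search right half
lo=4, hi=6, mid=5, arr[mid]=30 -> 30 < 32, search right half
lo=6, hi=6, mid=6, arr[mid]=32 -> Found target at index 6!

Binary search finds 32 at index 6 after 4 comparisons. The search repeatedly halves the search space by comparing with the middle element.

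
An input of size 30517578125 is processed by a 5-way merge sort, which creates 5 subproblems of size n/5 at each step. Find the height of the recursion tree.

For divide and conquer with division factor 5:

Problem sizes at each level:
Level 0: 30517578125
Level 1: 6103515625
Level 2: 1220703125
Level 3: 244140625
Level 4: 48828125
Level 5: 9765625
Level 6: 1953125
Level 7: 390625
Level 8: 78125
Level 9: 15625
Level 10: 3125
Level 11: 625
Level 12: 125
Level 13: 25
Level 14: 5
Level 15: 1

The root is level 0 and the size-1 base case is level 15 (the tree spans levels 0 through 15, i.e. 16 levels counting the root), so the depth is the number of divisions: log_5(30517578125) = 15

The recursion tree depth is log_5(30517578125) = 15. At each level, the problem size is divided by 5, so it takes 15 divisions to reduce to a base case of size 1. The algorithm makes 5 recursive calls at each level.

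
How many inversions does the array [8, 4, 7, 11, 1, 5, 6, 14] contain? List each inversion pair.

Finding inversions in [8, 4, 7, 11, 1, 5, 6, 14]:

(0, 1): arr[0]=8 > arr[1]=4
(0, 2): arr[0]=8 > arr[2]=7
(0, 4): arr[0]=8 > arr[4]=1
(0, 5): arr[0]=8 > arr[5]=5
(0, 6): arr[0]=8 > arr[6]=6
(1, 4): arr[1]=4 > arr[4]=1
(2, 4): arr[2]=7 > arr[4]=1
(2, 5): arr[2]=7 > arr[5]=5
(2, 6): arr[2]=7 > arr[6]=6
(3, 4): arr[3]=11 > arr[4]=1
(3, 5): arr[3]=11 > arr[5]=5
(3, 6): arr[3]=11 > arr[6]=6

Total inversions: 12

The array has 12 inversion(s): (0,1), (0,2), (0,4), (0,5), (0,6), (1,4), (2,4), (2,5), (2,6), (3,4), (3,5), (3,6). Each pair (i,j) satisfies i < j and arr[i] > arr[j].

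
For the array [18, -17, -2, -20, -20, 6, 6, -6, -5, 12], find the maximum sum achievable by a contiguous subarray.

Using Kadane's algorithm on [18, -17, -2, -20, -20, 6, 6, -6, -5, 12]:

Scanning through the array:
Position 1 (value -17): max_ending_here = 1, max_so_far = 18
Position 2 (value -2): max_ending_here = -1, max_so_far = 18
Position 3 (value -20): max_ending_here = -20, max_so_far = 18
Position 4 (value -20): max_ending_here = -20, max_so_far = 18
Position 5 (value 6): max_ending_here = 6, max_so_far = 18
Position 6 (value 6): max_ending_here = 12, max_so_far = 18
Position 7 (value -6): max_ending_here = 6, max_so_far = 18
Position 8 (value -5): max_ending_here = 1, max_so_far = 18
Position 9 (value 12): max_ending_here = 13, max_so_far = 18

Maximum subarray: [18]
Maximum sum: 18

The maximum subarray is [18] with sum 18. This subarray runs from index 0 to index 0.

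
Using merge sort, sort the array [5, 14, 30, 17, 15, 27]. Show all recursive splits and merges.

Merge sort trace:

Split: [5, 14, 30, 17, 15, 27] -> [5, 14, 30] and [17, 15, 27]
  Split: [5, 14, 30] -> [5] and [14, 30]
    Split: [14, 30] -> [14] and [30]
    Merge: [14] + [30] -> [14, 30]
  Merge: [5] + [14, 30] -> [5, 14, 30]
  Split: [17, 15, 27] -> [17] and [15, 27]
    Split: [15, 27] -> [15] and [27]
    Merge: [15] + [27] -> [15, 27]
  Merge: [17] + [15, 27] -> [15, 17, 27]
Merge: [5, 14, 30] + [15, 17, 27] -> [5, 14, 15, 17, 27, 30]

Final sorted array: [5, 14, 15, 17, 27, 30]

The merge sort proceeds by recursively splitting the array and merging sorted halves.
After all merges, the sorted array is [5, 14, 15, 17, 27, 30].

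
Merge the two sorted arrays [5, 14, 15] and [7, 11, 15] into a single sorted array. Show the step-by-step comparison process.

Merging process:

Compare 5 vs 7: take 5 from left. Merged: [5]
Compare 14 vs 7: take 7 from right. Merged: [5, 7]
Compare 14 vs 11: take 11 from right. Merged: [5, 7, 11]
Compare 14 vs 15: take 14 from left. Merged: [5, 7, 11, 14]
Compare 15 vs 15: take 15 from left. Merged: [5, 7, 11, 14, 15]
Append remaining from right: [15]. Merged: [5, 7, 11, 14, 15, 15]

Final merged array: [5, 7, 11, 14, 15, 15]
Total comparisons: 5

The merged array is [5, 7, 11, 14, 15, 15], requiring 5 comparisons. The merge step runs in O(n) time where n is the total number of elements.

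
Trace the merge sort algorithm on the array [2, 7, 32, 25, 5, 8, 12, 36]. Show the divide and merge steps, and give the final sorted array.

Merge sort trace:

Split: [2, 7, 32, 25, 5, 8, 12, 36] -> [2, 7, 32, 25] and [5, 8, 12, 36]
  Split: [2, 7, 32, 25] -> [2, 7] and [32, 25]
    Split: [2, 7] -> [2] and [7]
    Merge: [2] + [7] -> [2, 7]
    Split: [32, 25] -> [32] and [25]
    Merge: [32] + [25] -> [25, 32]
  Merge: [2, 7] + [25, 32] -> [2, 7, 25, 32]
  Split: [5, 8, 12, 36] -> [5, 8] and [12, 36]
    Split: [5, 8] -> [5] and [8]
    Merge: [5] + [8] -> [5, 8]
    Split: [12, 36] -> [12] and [36]
    Merge: [12] + [36] -> [12, 36]
  Merge: [5, 8] + [12, 36] -> [5, 8, 12, 36]
Merge: [2, 7, 25, 32] + [5, 8, 12, 36] -> [2, 5, 7, 8, 12, 25, 32, 36]

Final sorted array: [2, 5, 7, 8, 12, 25, 32, 36]

The merge sort proceeds by recursively splitting the array and merging sorted halves.
After all merges, the sorted array is [2, 5, 7, 8, 12, 25, 32, 36].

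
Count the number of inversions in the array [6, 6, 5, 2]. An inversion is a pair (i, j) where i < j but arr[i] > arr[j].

Finding inversions in [6, 6, 5, 2]:

(0, 2): arr[0]=6 > arr[2]=5
(0, 3): arr[0]=6 > arr[3]=2
(1, 2): arr[1]=6 > arr[2]=5
(1, 3): arr[1]=6 > arr[3]=2
(2, 3): arr[2]=5 > arr[3]=2

Total inversions: 5

The array has 5 inversion(s): (0,2), (0,3), (1,2), (1,3), (2,3). Each pair (i,j) satisfies i < j and arr[i] > arr[j].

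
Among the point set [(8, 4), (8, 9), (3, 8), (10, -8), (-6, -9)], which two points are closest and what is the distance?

Computing all pairwise distances among 5 points:

d((8, 4), (8, 9)) = 5.0 <-- minimum
d((8, 4), (3, 8)) = 6.4031
d((8, 4), (10, -8)) = 12.1655
d((8, 4), (-6, -9)) = 19.105
d((8, 9), (3, 8)) = 5.099
d((8, 9), (10, -8)) = 17.1172
d((8, 9), (-6, -9)) = 22.8035
d((3, 8), (10, -8)) = 17.4642
d((3, 8), (-6, -9)) = 19.2354
d((10, -8), (-6, -9)) = 16.0312

Closest pair: (8, 4) and (8, 9) with distance 5.0

The closest pair is (8, 4) and (8, 9) with Euclidean distance 5.0. For 5 points, brute-force pairwise comparison is shown above. For large n, the divide-and-conquer algorithm (sort by x, recurse on halves, check the dividing strip) achieves O(n log n).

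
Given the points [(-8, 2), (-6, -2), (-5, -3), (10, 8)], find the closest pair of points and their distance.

Computing all pairwise distances among 4 points:

d((-8, 2), (-6, -2)) = 4.4721
d((-8, 2), (-5, -3)) = 5.831
d((-8, 2), (10, 8)) = 18.9737
d((-6, -2), (-5, -3)) = 1.4142 <-- minimum
d((-6, -2), (10, 8)) = 18.868
d((-5, -3), (10, 8)) = 18.6011

Closest pair: (-6, -2) and (-5, -3) with distance 1.4142

The closest pair is (-6, -2) and (-5, -3) with Euclidean distance 1.4142. For 4 points, brute-force pairwise comparison is shown above. For large n, the divide-and-conquer algorithm (sort by x, recurse on halves, check the dividing strip) achieves O(n log n).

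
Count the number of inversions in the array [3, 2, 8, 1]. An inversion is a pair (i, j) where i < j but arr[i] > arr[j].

Finding inversions in [3, 2, 8, 1]:

(0, 1): arr[0]=3 > arr[1]=2
(0, 3): arr[0]=3 > arr[3]=1
(1, 3): arr[1]=2 > arr[3]=1
(2, 3): arr[2]=8 > arr[3]=1

Total inversions: 4

The array has 4 inversion(s): (0,1), (0,3), (1,3), (2,3). Each pair (i,j) satisfies i < j and arr[i] > arr[j].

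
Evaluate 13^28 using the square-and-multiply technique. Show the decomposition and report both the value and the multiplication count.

Computing 13^28 by squaring (build up from 13^1; each line after the first costs one multiplication):

13^1 = 13
13^2 = (13^1)^2 = 13^2 = 169
13^3 = 13 * 13^2 = 13 * 169 = 2197
13^6 = (13^3)^2 = 2197^2 = 4826809
13^7 = 13 * 13^6 = 13 * 4826809 = 62748517
13^14 = (13^7)^2 = 62748517^2 = 3937376385699289
13^28 = (13^14)^2 = 3937376385699289^2 = 15502932802662396215269535105521

Result: 15502932802662396215269535105521
Multiplications needed: 6 (6 lines after 13^1)

13^28 = 15502932802662396215269535105521. Using exponentiation by squaring, this requires 6 multiplications. The key idea: if the exponent is even, square the half-power; if odd, multiply by the base once.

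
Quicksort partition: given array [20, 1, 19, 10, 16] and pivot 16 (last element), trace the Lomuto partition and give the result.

Lomuto partition with pivot = 16:

Initial array: [20, 1, 19, 10, 16]

arr[0]=20 > 16: no swap
arr[1]=1 <= 16: swap with position 0, array becomes [1, 20, 19, 10, 16]
arr[2]=19 > 16: no swap
arr[3]=10 <= 16: swap with position 1, array becomes [1, 10, 19, 20, 16]

Place pivot at position 2: [1, 10, 16, 20, 19]
Pivot position: 2

After partitioning with pivot 16, the array becomes [1, 10, 16, 20, 19]. The pivot is placed at index 2. All elements to the left of the pivot are <= 16, and all elements to the right are > 16.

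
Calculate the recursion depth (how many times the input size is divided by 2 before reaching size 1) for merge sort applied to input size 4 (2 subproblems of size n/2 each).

For divide and conquer with division factor 2:

Problem sizes at each level:
Level 0: 4
Level 1: 2
Level 2: 1

The root is level 0 and the size-1 base case is level 2 (the tree spans levels 0 through 2, i.e. 3 levels counting the root), so the depth is the number of divisions: log_2(4) = 2

The recursion tree depth is log_2(4) = 2. At each level, the problem size is divided by 2, so it takes 2 divisions to reduce to a base case of size 1. The algorithm makes 2 recursive calls at each level.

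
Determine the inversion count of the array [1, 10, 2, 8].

Finding inversions in [1, 10, 2, 8]:

(1, 2): arr[1]=10 > arr[2]=2
(1, 3): arr[1]=10 > arr[3]=8

Total inversions: 2

The array has 2 inversion(s): (1,2), (1,3). Each pair (i,j) satisfies i < j and arr[i] > arr[j].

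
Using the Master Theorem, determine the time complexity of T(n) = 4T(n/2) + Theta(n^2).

Master Theorem for T(n) = 4T(n/2) + O(n^2):

a = 4, b = 2, c = 2
log_b(a) = log_2(4) = 2.0000

Case 2: c = 2 = log_2(4) = 2.0000
T(n) = O(n^2 log n) = O(n^2 log n)

For T(n) = 4T(n/2) + O(n^2): log_2(4) = 2.0000. This is Case 2 of the Master Theorem (c = log_b(a), equal work at all levels), giving O(n^2 log n).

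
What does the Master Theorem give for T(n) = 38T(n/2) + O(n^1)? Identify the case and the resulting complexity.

Master Theorem for T(n) = 38T(n/2) + O(n^1):

a = 38, b = 2, c = 1
log_b(a) = log_2(38) = 5.2479

Case 1: c = 1 < log_2(38) = 5.2479
T(n) = O(n^(log_2 38))

For T(n) = 38T(n/2) + O(n^1): log_2(38) = 5.2479. This is Case 1 of the Master Theorem (c < log_b(a), work dominated by leaves), giving O(n^(log_2 38)).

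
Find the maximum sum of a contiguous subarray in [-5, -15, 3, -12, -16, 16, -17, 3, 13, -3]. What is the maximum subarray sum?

Using Kadane's algorithm on [-5, -15, 3, -12, -16, 16, -17, 3, 13, -3]:

Scanning through the array:
Position 1 (value -15): max_ending_here = -15, max_so_far = -5
Position 2 (value 3): max_ending_here = 3, max_so_far = 3
Position 3 (value -12): max_ending_here = -9, max_so_far = 3
Position 4 (value -16): max_ending_here = -16, max_so_far = 3
Position 5 (value 16): max_ending_here = 16, max_so_far = 16
Position 6 (value -17): max_ending_here = -1, max_so_far = 16
Position 7 (value 3): max_ending_here = 3, max_so_far = 16
Position 8 (value 13): max_ending_here = 16, max_so_far = 16
Position 9 (value -3): max_ending_here = 13, max_so_far = 16

Maximum subarray: [16]
Maximum sum: 16

The maximum subarray is [16] with sum 16. This subarray runs from index 5 to index 5.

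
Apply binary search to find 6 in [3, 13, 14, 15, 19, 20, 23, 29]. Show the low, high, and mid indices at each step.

Binary search for 6 in [3, 13, 14, 15, 19, 20, 23, 29]:

lo=0, hi=7, mid=3, arr[mid]=15 -> 15 > 6, search left half
lo=0, hi=2, mid=1, arr[mid]=13 -> 13 > 6, search left half
lo=0, hi=0, mid=0, arr[mid]=3 -> 3 < 6, search right half
lo=1 > hi=0, target 6 not found

Binary search determines that 6 is not in the array after 3 comparisons. The search space was exhausted without finding the target.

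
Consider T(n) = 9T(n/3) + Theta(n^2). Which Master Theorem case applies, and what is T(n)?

Master Theorem for T(n) = 9T(n/3) + O(n^2):

a = 9, b = 3, c = 2
log_b(a) = log_3(9) = 2.0000

Case 2: c = 2 = log_3(9) = 2.0000
T(n) = O(n^2 log n) = O(n^2 log n)

For T(n) = 9T(n/3) + O(n^2): log_3(9) = 2.0000. This is Case 2 of the Master Theorem (c = log_b(a), equal work at all levels), giving O(n^2 log n).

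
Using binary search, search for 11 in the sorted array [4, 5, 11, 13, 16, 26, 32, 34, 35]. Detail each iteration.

Binary search for 11 in [4, 5, 11, 13, 16, 26, 32, 34, 35]:

lo=0, hi=8, mid=4, arr[mid]=16 -> 16 > 11, search left half
lo=0, hi=3, mid=1, arr[mid]=5 -> 5 < 11, search right half
lo=2, hi=3, mid=2, arr[mid]=11 -> Found target at index 2!

Binary search finds 11 at index 2 after 3 comparisons. The search repeatedly halves the search space by comparing with the middle element.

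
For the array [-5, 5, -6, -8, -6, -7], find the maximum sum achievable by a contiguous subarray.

Using Kadane's algorithm on [-5, 5, -6, -8, -6, -7]:

Scanning through the array:
Position 1 (value 5): max_ending_here = 5, max_so_far = 5
Position 2 (value -6): max_ending_here = -1, max_so_far = 5
Position 3 (value -8): max_ending_here = -8, max_so_far = 5
Position 4 (value -6): max_ending_here = -6, max_so_far = 5
Position 5 (value -7): max_ending_here = -7, max_so_far = 5

Maximum subarray: [5]
Maximum sum: 5

The maximum subarray is [5] with sum 5. This subarray runs from index 1 to index 1.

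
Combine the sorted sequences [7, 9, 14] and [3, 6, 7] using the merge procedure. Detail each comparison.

Merging process:

Compare 7 vs 3: take 3 from right. Merged: [3]
Compare 7 vs 6: take 6 from right. Merged: [3, 6]
Compare 7 vs 7: take 7 from left. Merged: [3, 6, 7]
Compare 9 vs 7: take 7 from right. Merged: [3, 6, 7, 7]
Append remaining from left: [9, 14]. Merged: [3, 6, 7, 7, 9, 14]

Final merged array: [3, 6, 7, 7, 9, 14]
Total comparisons: 4

The merged array is [3, 6, 7, 7, 9, 14], requiring 4 comparisons. The merge step runs in O(n) time where n is the total number of elements.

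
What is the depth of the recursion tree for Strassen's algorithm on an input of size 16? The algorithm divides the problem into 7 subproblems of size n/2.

For divide and conquer with division factor 2:

Problem sizes at each level:
Level 0: 16
Level 1: 8
Level 2: 4
Level 3: 2
Level 4: 1

The root is level 0 and the size-1 base case is level 4 (the tree spans levels 0 through 4, i.e. 5 levels counting the root), so the depth is the number of divisions: log_2(16) = 4

The recursion tree depth is log_2(16) = 4. At each level, the problem size is divided by 2, so it takes 4 divisions to reduce to a base case of size 1. The algorithm makes 7 recursive calls at each level.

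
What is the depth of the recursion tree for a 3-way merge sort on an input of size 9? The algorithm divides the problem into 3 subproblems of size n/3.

For divide and conquer with division factor 3:

Problem sizes at each level:
Level 0: 9
Level 1: 3
Level 2: 1

The root is level 0 and the size-1 base case is level 2 (the tree spans levels 0 through 2, i.e. 3 levels counting the root), so the depth is the number of divisions: log_3(9) = 2

The recursion tree depth is log_3(9) = 2. At each level, the problem size is divided by 3, so it takes 2 divisions to reduce to a base case of size 1. The algorithm makes 3 recursive calls at each level.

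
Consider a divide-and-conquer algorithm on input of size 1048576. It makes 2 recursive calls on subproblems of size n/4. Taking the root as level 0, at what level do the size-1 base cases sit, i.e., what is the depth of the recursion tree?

For divide and conquer with division factor 4:

Problem sizes at each level:
Level 0: 1048576
Level 1: 262144
Level 2: 65536
Level 3: 16384
Level 4: 4096
Level 5: 1024
Level 6: 256
Level 7: 64
Level 8: 16
Level 9: 4
Level 10: 1

The root is level 0 and the size-1 base case is level 10 (the tree spans levels 0 through 10, i.e. 11 levels counting the root), so the depth is the number of divisions: log_4(1048576) = 10

The recursion tree depth is log_4(1048576) = 10. At each level, the problem size is divided by 4, so it takes 10 divisions to reduce to a base case of size 1. The algorithm makes 2 recursive calls at each level.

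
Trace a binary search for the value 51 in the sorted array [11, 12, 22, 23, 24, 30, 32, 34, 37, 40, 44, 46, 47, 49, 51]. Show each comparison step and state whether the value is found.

Binary search for 51 in [11, 12, 22, 23, 24, 30, 32, 34, 37, 40, 44, 46, 47, 49, 51]:

lo=0, hi=14, mid=7, arr[mid]=34 -> 34 < 51, search right half
lo=8, hi=14, mid=11, arr[mid]=46 -> 46 < 51, search right half
lo=12, hi=14, mid=13, arr[mid]=49 -> 49 < 51, search right half
lo=14, hi=14, mid=14, arr[mid]=51 -> Found target at index 14!

Binary search finds 51 at index 14 after 4 comparisons. The search repeatedly halves the search space by comparing with the middle element.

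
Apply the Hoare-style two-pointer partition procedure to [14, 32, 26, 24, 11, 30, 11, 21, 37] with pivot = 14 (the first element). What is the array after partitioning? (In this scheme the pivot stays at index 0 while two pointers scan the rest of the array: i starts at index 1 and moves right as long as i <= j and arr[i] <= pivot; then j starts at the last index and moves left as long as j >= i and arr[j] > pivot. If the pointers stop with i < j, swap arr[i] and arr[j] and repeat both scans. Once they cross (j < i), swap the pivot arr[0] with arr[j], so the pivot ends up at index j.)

Hoare-style two-pointer partition with pivot = 14:

Initial array: [14, 32, 26, 24, 11, 30, 11, 21, 37]

Pointers start at i = 1, j = 8.
i stops at index 1 (arr[1]=32 > 14), j stops at index 6 (arr[6]=11 <= 14): swap arr[1] and arr[6], array becomes [14, 11, 26, 24, 11, 30, 32, 21, 37]
i stops at index 2 (arr[2]=26 > 14), j stops at index 4 (arr[4]=11 <= 14): swap arr[2] and arr[4], array becomes [14, 11, 11, 24, 26, 30, 32, 21, 37]
i ends at 3, j ends at 2: the pointers have crossed (j < i), so scanning stops.

Swap pivot arr[0] with arr[2] to place pivot at position 2: [11, 11, 14, 24, 26, 30, 32, 21, 37]
Pivot position: 2

After partitioning with pivot 14, the array becomes [11, 11, 14, 24, 26, 30, 32, 21, 37]. The pivot is placed at index 2. All elements to the left of the pivot are <= 14, and all elements to the right are > 14.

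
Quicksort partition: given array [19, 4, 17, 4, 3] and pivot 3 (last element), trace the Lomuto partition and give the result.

Lomuto partition with pivot = 3:

Initial array: [19, 4, 17, 4, 3]

arr[0]=19 > 3: no swap
arr[1]=4 > 3: no swap
arr[2]=17 > 3: no swap
arr[3]=4 > 3: no swap

Place pivot at position 0: [3, 4, 17, 4, 19]
Pivot position: 0

After partitioning with pivot 3, the array becomes [3, 4, 17, 4, 19]. The pivot is placed at index 0. All elements to the left of the pivot are <= 3, and all elements to the right are > 3.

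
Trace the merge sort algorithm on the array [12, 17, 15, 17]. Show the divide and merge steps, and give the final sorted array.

Merge sort trace:

Split: [12, 17, 15, 17] -> [12, 17] and [15, 17]
  Split: [12, 17] -> [12] and [17]
  Merge: [12] + [17] -> [12, 17]
  Split: [15, 17] -> [15] and [17]
  Merge: [15] + [17] -> [15, 17]
Merge: [12, 17] + [15, 17] -> [12, 15, 17, 17]

Final sorted array: [12, 15, 17, 17]

The merge sort proceeds by recursively splitting the array and merging sorted halves.
After all merges, the sorted array is [12, 15, 17, 17].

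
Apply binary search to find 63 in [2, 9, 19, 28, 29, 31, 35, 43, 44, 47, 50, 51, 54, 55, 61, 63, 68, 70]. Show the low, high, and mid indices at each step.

Binary search for 63 in [2, 9, 19, 28, 29, 31, 35, 43, 44, 47, 50, 51, 54, 55, 61, 63, 68, 70]:

lo=0, hi=17, mid=8, arr[mid]=44 -> 44 < 63, search right half
lo=9, hi=17, mid=13, arr[mid]=55 -> 55 < 63, search right half
lo=14, hi=17, mid=15, arr[mid]=63 -> Found target at index 15!

Binary search finds 63 at index 15 after 3 comparisons. The search repeatedly halves the search space by comparing with the middle element.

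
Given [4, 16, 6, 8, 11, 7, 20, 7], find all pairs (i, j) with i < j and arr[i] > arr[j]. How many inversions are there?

Finding inversions in [4, 16, 6, 8, 11, 7, 20, 7]:

(1, 2): arr[1]=16 > arr[2]=6
(1, 3): arr[1]=16 > arr[3]=8
(1, 4): arr[1]=16 > arr[4]=11
(1, 5): arr[1]=16 > arr[5]=7
(1, 7): arr[1]=16 > arr[7]=7
(3, 5): arr[3]=8 > arr[5]=7
(3, 7): arr[3]=8 > arr[7]=7
(4, 5): arr[4]=11 > arr[5]=7
(4, 7): arr[4]=11 > arr[7]=7
(6, 7): arr[6]=20 > arr[7]=7

Total inversions: 10

The array has 10 inversion(s): (1,2), (1,3), (1,4), (1,5), (1,7), (3,5), (3,7), (4,5), (4,7), (6,7). Each pair (i,j) satisfies i < j and arr[i] > arr[j].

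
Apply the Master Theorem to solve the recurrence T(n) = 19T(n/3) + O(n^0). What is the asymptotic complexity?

Master Theorem for T(n) = 19T(n/3) + O(n^0):

a = 19, b = 3, c = 0
log_b(a) = log_3(19) = 2.6801

Case 1: c = 0 < log_3(19) = 2.6801
T(n) = O(n^(log_3 19))

For T(n) = 19T(n/3) + O(n^0): log_3(19) = 2.6801. This is Case 1 of the Master Theorem (c < log_b(a), work dominated by leaves), giving O(n^(log_3 19)).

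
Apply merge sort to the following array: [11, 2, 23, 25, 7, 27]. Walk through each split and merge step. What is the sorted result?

Merge sort trace:

Split: [11, 2, 23, 25, 7, 27] -> [11, 2, 23] and [25, 7, 27]
  Split: [11, 2, 23] -> [11] and [2, 23]
    Split: [2, 23] -> [2] and [23]
    Merge: [2] + [23] -> [2, 23]
  Merge: [11] + [2, 23] -> [2, 11, 23]
  Split: [25, 7, 27] -> [25] and [7, 27]
    Split: [7, 27] -> [7] and [27]
    Merge: [7] + [27] -> [7, 27]
  Merge: [25] + [7, 27] -> [7, 25, 27]
Merge: [2, 11, 23] + [7, 25, 27] -> [2, 7, 11, 23, 25, 27]

Final sorted array: [2, 7, 11, 23, 25, 27]

The merge sort proceeds by recursively splitting the array and merging sorted halves.
After all merges, the sorted array is [2, 7, 11, 23, 25, 27].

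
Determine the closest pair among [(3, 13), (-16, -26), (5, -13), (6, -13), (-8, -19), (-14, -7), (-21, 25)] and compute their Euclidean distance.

Computing all pairwise distances among 7 points:

d((3, 13), (-16, -26)) = 43.382
d((3, 13), (5, -13)) = 26.0768
d((3, 13), (6, -13)) = 26.1725
d((3, 13), (-8, -19)) = 33.8378
d((3, 13), (-14, -7)) = 26.2488
d((3, 13), (-21, 25)) = 26.8328
d((-16, -26), (5, -13)) = 24.6982
d((-16, -26), (6, -13)) = 25.5539
d((-16, -26), (-8, -19)) = 10.6301
d((-16, -26), (-14, -7)) = 19.105
d((-16, -26), (-21, 25)) = 51.2445
d((5, -13), (6, -13)) = 1.0 <-- minimum
d((5, -13), (-8, -19)) = 14.3178
d((5, -13), (-14, -7)) = 19.9249
d((5, -13), (-21, 25)) = 46.0435
d((6, -13), (-8, -19)) = 15.2315
d((6, -13), (-14, -7)) = 20.8806
d((6, -13), (-21, 25)) = 46.6154
d((-8, -19), (-14, -7)) = 13.4164
d((-8, -19), (-21, 25)) = 45.8803
d((-14, -7), (-21, 25)) = 32.7567

Closest pair: (5, -13) and (6, -13) with distance 1.0

The closest pair is (5, -13) and (6, -13) with Euclidean distance 1.0. For 7 points, brute-force pairwise comparison is shown above. For large n, the divide-and-conquer algorithm (sort by x, recurse on halves, check the dividing strip) achieves O(n log n).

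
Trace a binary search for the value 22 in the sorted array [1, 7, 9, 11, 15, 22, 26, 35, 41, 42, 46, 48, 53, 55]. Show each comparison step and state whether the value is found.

Binary search for 22 in [1, 7, 9, 11, 15, 22, 26, 35, 41, 42, 46, 48, 53, 55]:

lo=0, hi=13, mid=6, arr[mid]=26 -> 26 > 22, search left half
lo=0, hi=5, mid=2, arr[mid]=9 -> 9 < 22, search right half
lo=3, hi=5, mid=4, arr[mid]=15 -> 15 < 22, search right half
lo=5, hi=5, mid=5, arr[mid]=22 -> Found target at index 5!

Binary search finds 22 at index 5 after 4 comparisons. The search repeatedly halves the search space by comparing with the middle element.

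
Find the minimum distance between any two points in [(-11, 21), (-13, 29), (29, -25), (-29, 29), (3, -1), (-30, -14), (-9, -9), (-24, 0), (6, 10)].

Computing all pairwise distances among 9 points:

d((-11, 21), (-13, 29)) = 8.2462 <-- minimum
d((-11, 21), (29, -25)) = 60.959
d((-11, 21), (-29, 29)) = 19.6977
d((-11, 21), (3, -1)) = 26.0768
d((-11, 21), (-30, -14)) = 39.8246
d((-11, 21), (-9, -9)) = 30.0666
d((-11, 21), (-24, 0)) = 24.6982
d((-11, 21), (6, 10)) = 20.2485
d((-13, 29), (29, -25)) = 68.4105
d((-13, 29), (-29, 29)) = 16.0
d((-13, 29), (3, -1)) = 34.0
d((-13, 29), (-30, -14)) = 46.2385
d((-13, 29), (-9, -9)) = 38.2099
d((-13, 29), (-24, 0)) = 31.0161
d((-13, 29), (6, 10)) = 26.8701
d((29, -25), (-29, 29)) = 79.2465
d((29, -25), (3, -1)) = 35.3836
d((29, -25), (-30, -14)) = 60.0167
d((29, -25), (-9, -9)) = 41.2311
d((29, -25), (-24, 0)) = 58.6003
d((29, -25), (6, 10)) = 41.8808
d((-29, 29), (3, -1)) = 43.8634
d((-29, 29), (-30, -14)) = 43.0116
d((-29, 29), (-9, -9)) = 42.9418
d((-29, 29), (-24, 0)) = 29.4279
d((-29, 29), (6, 10)) = 39.8246
d((3, -1), (-30, -14)) = 35.4683
d((3, -1), (-9, -9)) = 14.4222
d((3, -1), (-24, 0)) = 27.0185
d((3, -1), (6, 10)) = 11.4018
d((-30, -14), (-9, -9)) = 21.587
d((-30, -14), (-24, 0)) = 15.2315
d((-30, -14), (6, 10)) = 43.2666
d((-9, -9), (-24, 0)) = 17.4929
d((-9, -9), (6, 10)) = 24.2074
d((-24, 0), (6, 10)) = 31.6228

Closest pair: (-11, 21) and (-13, 29) with distance 8.2462

The closest pair is (-11, 21) and (-13, 29) with Euclidean distance 8.2462. For 9 points, brute-force pairwise comparison is shown above. For large n, the divide-and-conquer algorithm (sort by x, recurse on halves, check the dividing strip) achieves O(n log n).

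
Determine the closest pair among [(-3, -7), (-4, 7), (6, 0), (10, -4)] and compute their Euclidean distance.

Computing all pairwise distances among 4 points:

d((-3, -7), (-4, 7)) = 14.0357
d((-3, -7), (6, 0)) = 11.4018
d((-3, -7), (10, -4)) = 13.3417
d((-4, 7), (6, 0)) = 12.2066
d((-4, 7), (10, -4)) = 17.8045
d((6, 0), (10, -4)) = 5.6569 <-- minimum

Closest pair: (6, 0) and (10, -4) with distance 5.6569

The closest pair is (6, 0) and (10, -4) with Euclidean distance 5.6569. For 4 points, brute-force pairwise comparison is shown above. For large n, the divide-and-conquer algorithm (sort by x, recurse on halves, check the dividing strip) achieves O(n log n).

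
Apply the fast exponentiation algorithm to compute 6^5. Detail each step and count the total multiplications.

Computing 6^5 by squaring (build up from 6^1; each line after the first costs one multiplication):

6^1 = 6
6^2 = (6^1)^2 = 6^2 = 36
6^4 = (6^2)^2 = 36^2 = 1296
6^5 = 6 * 6^4 = 6 * 1296 = 7776

Result: 7776
Multiplications needed: 3 (3 lines after 6^1)

6^5 = 7776. Using exponentiation by squaring, this requires 3 multiplications. The key idea: if the exponent is even, square the half-power; if odd, multiply by the base once.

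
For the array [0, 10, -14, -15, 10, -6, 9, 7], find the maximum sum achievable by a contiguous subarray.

Using Kadane's algorithm on [0, 10, -14, -15, 10, -6, 9, 7]:

Scanning through the array:
Position 1 (value 10): max_ending_here = 10, max_so_far = 10
Position 2 (value -14): max_ending_here = -4, max_so_far = 10
Position 3 (value -15): max_ending_here = -15, max_so_far = 10
Position 4 (value 10): max_ending_here = 10, max_so_far = 10
Position 5 (value -6): max_ending_here = 4, max_so_far = 10
Position 6 (value 9): max_ending_here = 13, max_so_far = 13
Position 7 (value 7): max_ending_here = 20, max_so_far = 20

Maximum subarray: [10, -6, 9, 7]
Maximum sum: 20

The maximum subarray is [10, -6, 9, 7] with sum 20. This subarray runs from index 4 to index 7.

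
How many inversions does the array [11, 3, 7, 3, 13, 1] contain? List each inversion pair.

Finding inversions in [11, 3, 7, 3, 13, 1]:

(0, 1): arr[0]=11 > arr[1]=3
(0, 2): arr[0]=11 > arr[2]=7
(0, 3): arr[0]=11 > arr[3]=3
(0, 5): arr[0]=11 > arr[5]=1
(1, 5): arr[1]=3 > arr[5]=1
(2, 3): arr[2]=7 > arr[3]=3
(2, 5): arr[2]=7 > arr[5]=1
(3, 5): arr[3]=3 > arr[5]=1
(4, 5): arr[4]=13 > arr[5]=1

Total inversions: 9

The array has 9 inversion(s): (0,1), (0,2), (0,3), (0,5), (1,5), (2,3), (2,5), (3,5), (4,5). Each pair (i,j) satisfies i < j and arr[i] > arr[j].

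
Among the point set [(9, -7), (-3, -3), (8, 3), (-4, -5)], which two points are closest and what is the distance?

Computing all pairwise distances among 4 points:

d((9, -7), (-3, -3)) = 12.6491
d((9, -7), (8, 3)) = 10.0499
d((9, -7), (-4, -5)) = 13.1529
d((-3, -3), (8, 3)) = 12.53
d((-3, -3), (-4, -5)) = 2.2361 <-- minimum
d((8, 3), (-4, -5)) = 14.4222

Closest pair: (-3, -3) and (-4, -5) with distance 2.2361

The closest pair is (-3, -3) and (-4, -5) with Euclidean distance 2.2361. For 4 points, brute-force pairwise comparison is shown above. For large n, the divide-and-conquer algorithm (sort by x, recurse on halves, check the dividing strip) achieves O(n log n).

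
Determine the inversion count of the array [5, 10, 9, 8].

Finding inversions in [5, 10, 9, 8]:

(1, 2): arr[1]=10 > arr[2]=9
(1, 3): arr[1]=10 > arr[3]=8
(2, 3): arr[2]=9 > arr[3]=8

Total inversions: 3

The array has 3 inversion(s): (1,2), (1,3), (2,3). Each pair (i,j) satisfies i < j and arr[i] > arr[j].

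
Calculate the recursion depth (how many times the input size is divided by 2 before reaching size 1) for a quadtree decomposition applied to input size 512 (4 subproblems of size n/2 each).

For divide and conquer with division factor 2:

Problem sizes at each level:
Level 0: 512
Level 1: 256
Level 2: 128
Level 3: 64
Level 4: 32
Level 5: 16
Level 6: 8
Level 7: 4
Level 8: 2
Level 9: 1

The root is level 0 and the size-1 base case is level 9 (the tree spans levels 0 through 9, i.e. 10 levels counting the root), so the depth is the number of divisions: log_2(512) = 9

The recursion tree depth is log_2(512) = 9. At each level, the problem size is divided by 2, so it takes 9 divisions to reduce to a base case of size 1. The algorithm makes 4 recursive calls at each level.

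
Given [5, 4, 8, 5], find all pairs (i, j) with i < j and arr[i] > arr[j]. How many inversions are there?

Finding inversions in [5, 4, 8, 5]:

(0, 1): arr[0]=5 > arr[1]=4
(2, 3): arr[2]=8 > arr[3]=5

Total inversions: 2

The array has 2 inversion(s): (0,1), (2,3). Each pair (i,j) satisfies i < j and arr[i] > arr[j].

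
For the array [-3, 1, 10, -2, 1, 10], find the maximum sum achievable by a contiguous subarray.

Using Kadane's algorithm on [-3, 1, 10, -2, 1, 10]:

Scanning through the array:
Position 1 (value 1): max_ending_here = 1, max_so_far = 1
Position 2 (value 10): max_ending_here = 11, max_so_far = 11
Position 3 (value -2): max_ending_here = 9, max_so_far = 11
Position 4 (value 1): max_ending_here = 10, max_so_far = 11
Position 5 (value 10): max_ending_here = 20, max_so_far = 20

Maximum subarray: [1, 10, -2, 1, 10]
Maximum sum: 20

The maximum subarray is [1, 10, -2, 1, 10] with sum 20. This subarray runs from index 1 to index 5.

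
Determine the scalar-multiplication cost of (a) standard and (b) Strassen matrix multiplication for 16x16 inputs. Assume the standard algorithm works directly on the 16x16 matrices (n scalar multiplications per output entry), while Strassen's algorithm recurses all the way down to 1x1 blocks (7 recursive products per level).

Matrix multiplication for 16x16 matrices:

Standard algorithm: 16^3 = 4096 multiplications
Strassen's algorithm: 7^(log2(16)) = 7^4 = 2401 multiplications
Savings: 4096 - 2401 = 1695 multiplications

Standard: 4096 multiplications (16^3). Strassen: 2401 multiplications (7^4). Strassen reduces 8 recursive multiplications to 7 at each level.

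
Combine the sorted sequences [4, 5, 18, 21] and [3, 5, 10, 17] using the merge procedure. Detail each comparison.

Merging process:

Compare 4 vs 3: take 3 from right. Merged: [3]
Compare 4 vs 5: take 4 from left. Merged: [3, 4]
Compare 5 vs 5: take 5 from left. Merged: [3, 4, 5]
Compare 18 vs 5: take 5 from right. Merged: [3, 4, 5, 5]
Compare 18 vs 10: take 10 from right. Merged: [3, 4, 5, 5, 10]
Compare 18 vs 17: take 17 from right. Merged: [3, 4, 5, 5, 10, 17]
Append remaining from left: [18, 21]. Merged: [3, 4, 5, 5, 10, 17, 18, 21]

Final merged array: [3, 4, 5, 5, 10, 17, 18, 21]
Total comparisons: 6

The merged array is [3, 4, 5, 5, 10, 17, 18, 21], requiring 6 comparisons. The merge step runs in O(n) time where n is the total number of elements.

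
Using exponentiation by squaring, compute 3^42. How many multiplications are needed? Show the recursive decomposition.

Computing 3^42 by squaring (build up from 3^1; each line after the first costs one multiplication):

3^1 = 3
3^2 = (3^1)^2 = 3^2 = 9
3^4 = (3^2)^2 = 9^2 = 81
3^5 = 3 * 3^4 = 3 * 81 = 243
3^10 = (3^5)^2 = 243^2 = 59049
3^20 = (3^10)^2 = 59049^2 = 3486784401
3^21 = 3 * 3^20 = 3 * 3486784401 = 10460353203
3^42 = (3^21)^2 = 10460353203^2 = 109418989131512359209

Result: 109418989131512359209
Multiplications needed: 7 (7 lines after 3^1)

3^42 = 109418989131512359209. Using exponentiation by squaring, this requires 7 multiplications. The key idea: if the exponent is even, square the half-power; if odd, multiply by the base once.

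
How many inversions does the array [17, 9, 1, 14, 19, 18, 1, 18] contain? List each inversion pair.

Finding inversions in [17, 9, 1, 14, 19, 18, 1, 18]:

(0, 1): arr[0]=17 > arr[1]=9
(0, 2): arr[0]=17 > arr[2]=1
(0, 3): arr[0]=17 > arr[3]=14
(0, 6): arr[0]=17 > arr[6]=1
(1, 2): arr[1]=9 > arr[2]=1
(1, 6): arr[1]=9 > arr[6]=1
(3, 6): arr[3]=14 > arr[6]=1
(4, 5): arr[4]=19 > arr[5]=18
(4, 6): arr[4]=19 > arr[6]=1
(4, 7): arr[4]=19 > arr[7]=18
(5, 6): arr[5]=18 > arr[6]=1

Total inversions: 11

The array has 11 inversion(s): (0,1), (0,2), (0,3), (0,6), (1,2), (1,6), (3,6), (4,5), (4,6), (4,7), (5,6). Each pair (i,j) satisfies i < j and arr[i] > arr[j].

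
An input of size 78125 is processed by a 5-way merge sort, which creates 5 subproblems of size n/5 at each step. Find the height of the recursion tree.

For divide and conquer with division factor 5:

Problem sizes at each level:
Level 0: 78125
Level 1: 15625
Level 2: 3125
Level 3: 625
Level 4: 125
Level 5: 25
Level 6: 5
Level 7: 1

The root is level 0 and the size-1 base case is level 7 (the tree spans levels 0 through 7, i.e. 8 levels counting the root), so the depth is the number of divisions: log_5(78125) = 7

The recursion tree depth is log_5(78125) = 7. At each level, the problem size is divided by 5, so it takes 7 divisions to reduce to a base case of size 1. The algorithm makes 5 recursive calls at each level.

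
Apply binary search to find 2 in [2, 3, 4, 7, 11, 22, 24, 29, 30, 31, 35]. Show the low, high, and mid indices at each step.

Binary search for 2 in [2, 3, 4, 7, 11, 22, 24, 29, 30, 31, 35]:

lo=0, hi=10, mid=5, arr[mid]=22 -> 22 > 2, search left half
lo=0, hi=4, mid=2, arr[mid]=4 -> 4 > 2, search left half
lo=0, hi=1, mid=0, arr[mid]=2 -> Found target at index 0!

Binary search finds 2 at index 0 after 3 comparisons. The search repeatedly halves the search space by comparing with the middle element.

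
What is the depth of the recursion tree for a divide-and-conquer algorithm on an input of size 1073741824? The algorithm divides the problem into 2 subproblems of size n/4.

For divide and conquer with division factor 4:

Problem sizes at each level:
Level 0: 1073741824
Level 1: 268435456
Level 2: 67108864
Level 3: 16777216
Level 4: 4194304
Level 5: 1048576
Level 6: 262144
Level 7: 65536
Level 8: 16384
Level 9: 4096
Level 10: 1024
Level 11: 256
Level 12: 64
Level 13: 16
Level 14: 4
Level 15: 1

The root is level 0 and the size-1 base case is level 15 (the tree spans levels 0 through 15, i.e. 16 levels counting the root), so the depth is the number of divisions: log_4(1073741824) = 15

The recursion tree depth is log_4(1073741824) = 15. At each level, the problem size is divided by 4, so it takes 15 divisions to reduce to a base case of size 1. The algorithm makes 2 recursive calls at each level.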